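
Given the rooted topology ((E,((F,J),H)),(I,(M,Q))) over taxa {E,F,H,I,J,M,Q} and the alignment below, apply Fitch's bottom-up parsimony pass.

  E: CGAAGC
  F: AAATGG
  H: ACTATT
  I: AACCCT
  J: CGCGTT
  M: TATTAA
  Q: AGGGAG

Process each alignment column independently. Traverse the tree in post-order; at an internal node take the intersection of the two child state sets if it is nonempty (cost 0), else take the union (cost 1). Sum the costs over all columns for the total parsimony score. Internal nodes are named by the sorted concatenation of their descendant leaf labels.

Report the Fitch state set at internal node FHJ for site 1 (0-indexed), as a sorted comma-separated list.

A,C,G

FJ@0: {A} ∪ {C} = {A,C} (union, +1)
FHJ@0: {A,C} ∩ {A} = {A} (intersection, +0)
EFHJ@0: {C} ∪ {A} = {A,C} (union, +1)
MQ@0: {T} ∪ {A} = {A,T} (union, +1)
IMQ@0: {A} ∩ {A,T} = {A} (intersection, +0)
EFHIJMQ@0: {A,C} ∩ {A} = {A} (intersection, +0)
FJ@1: {A} ∪ {G} = {A,G} (union, +1)
FHJ@1: {A,G} ∪ {C} = {A,C,G} (union, +1)
EFHJ@1: {G} ∩ {A,C,G} = {G} (intersection, +0)
MQ@1: {A} ∪ {G} = {A,G} (union, +1)
IMQ@1: {A} ∩ {A,G} = {A} (intersection, +0)
EFHIJMQ@1: {G} ∪ {A} = {A,G} (union, +1)
FJ@2: {A} ∪ {C} = {A,C} (union, +1)
FHJ@2: {A,C} ∪ {T} = {A,C,T} (union, +1)
EFHJ@2: {A} ∩ {A,C,T} = {A} (intersection, +0)
MQ@2: {T} ∪ {G} = {G,T} (union, +1)
IMQ@2: {C} ∪ {G,T} = {C,G,T} (union, +1)
EFHIJMQ@2: {A} ∪ {C,G,T} = {A,C,G,T} (union, +1)
FJ@3: {T} ∪ {G} = {G,T} (union, +1)
FHJ@3: {G,T} ∪ {A} = {A,G,T} (union, +1)
EFHJ@3: {A} ∩ {A,G,T} = {A} (intersection, +0)
MQ@3: {T} ∪ {G} = {G,T} (union, +1)
IMQ@3: {C} ∪ {G,T} = {C,G,T} (union, +1)
EFHIJMQ@3: {A} ∪ {C,G,T} = {A,C,G,T} (union, +1)
FJ@4: {G} ∪ {T} = {G,T} (union, +1)
FHJ@4: {G,T} ∩ {T} = {T} (intersection, +0)
EFHJ@4: {G} ∪ {T} = {G,T} (union, +1)
MQ@4: {A} ∩ {A} = {A} (intersection, +0)
IMQ@4: {C} ∪ {A} = {A,C} (union, +1)
EFHIJMQ@4: {G,T} ∪ {A,C} = {A,C,G,T} (union, +1)
FJ@5: {G} ∪ {T} = {G,T} (union, +1)
FHJ@5: {G,T} ∩ {T} = {T} (intersection, +0)
EFHJ@5: {C} ∪ {T} = {C,T} (union, +1)
MQ@5: {A} ∪ {G} = {A,G} (union, +1)
IMQ@5: {T} ∪ {A,G} = {A,G,T} (union, +1)
EFHIJMQ@5: {C,T} ∩ {A,G,T} = {T} (intersection, +0)
per-site changes: [3, 4, 5, 5, 4, 4]; total = 25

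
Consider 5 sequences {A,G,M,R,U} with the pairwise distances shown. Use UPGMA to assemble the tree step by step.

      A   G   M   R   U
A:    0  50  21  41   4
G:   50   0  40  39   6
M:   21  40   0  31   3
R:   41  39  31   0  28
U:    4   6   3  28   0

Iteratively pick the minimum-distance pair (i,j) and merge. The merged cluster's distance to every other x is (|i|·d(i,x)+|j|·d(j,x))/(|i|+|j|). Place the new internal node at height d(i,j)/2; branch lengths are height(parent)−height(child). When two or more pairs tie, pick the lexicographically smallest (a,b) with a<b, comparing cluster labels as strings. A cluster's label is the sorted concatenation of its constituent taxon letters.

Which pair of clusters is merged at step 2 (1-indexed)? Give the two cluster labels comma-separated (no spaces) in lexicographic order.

A,MU

step 1: merge (M,U) at d=3; branch lengths M→3/2, U→3/2; new cluster MU
  updated: d(A,MU)=25/2, d(G,MU)=23, d(MU,R)=59/2
step 2: merge (A,MU) at d=25/2; branch lengths A→25/4, MU→19/4; new cluster AMU
  updated: d(AMU,G)=32, d(AMU,R)=100/3
step 3: merge (AMU,G) at d=32; branch lengths AMU→39/4, G→16; new cluster AGMU
  updated: d(AGMU,R)=139/4
step 4: merge (AGMU,R) at d=139/4; branch lengths AGMU→11/8, R→139/8; new cluster AGMRU
final tree: (((A:25/4,(M:3/2,U:3/2):19/4):39/4,G:16):11/8,R:139/8)
total length: 117/2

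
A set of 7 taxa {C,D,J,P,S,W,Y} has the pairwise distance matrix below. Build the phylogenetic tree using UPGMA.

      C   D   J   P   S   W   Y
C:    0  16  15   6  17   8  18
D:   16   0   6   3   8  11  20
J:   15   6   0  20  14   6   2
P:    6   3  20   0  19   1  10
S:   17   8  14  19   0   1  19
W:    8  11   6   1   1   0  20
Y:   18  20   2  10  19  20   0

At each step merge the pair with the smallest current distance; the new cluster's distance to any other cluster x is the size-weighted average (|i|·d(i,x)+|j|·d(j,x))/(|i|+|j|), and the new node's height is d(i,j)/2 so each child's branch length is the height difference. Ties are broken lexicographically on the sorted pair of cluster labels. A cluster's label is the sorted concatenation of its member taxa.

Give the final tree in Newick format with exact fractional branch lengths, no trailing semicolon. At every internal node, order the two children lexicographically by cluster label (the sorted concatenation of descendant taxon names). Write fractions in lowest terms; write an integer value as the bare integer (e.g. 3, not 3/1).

1. join P+W (d=1) ⇒ PW; edges |P|=1/2, |W|=1/2
  updated: d(C,PW)=7, d(D,PW)=7, d(J,PW)=13, d(PW,S)=10, d(PW,Y)=15
2. join J+Y (d=2) ⇒ JY; edges |J|=1, |Y|=1
  updated: d(C,JY)=33/2, d(D,JY)=13, d(JY,PW)=14, d(JY,S)=33/2
3. join C+PW (d=7) ⇒ CPW; edges |C|=7/2, |PW|=3
  updated: d(CPW,D)=10, d(CPW,JY)=89/6, d(CPW,S)=37/3
4. join D+S (d=8) ⇒ DS; edges |D|=4, |S|=4
  updated: d(CPW,DS)=67/6, d(DS,JY)=59/4
5. join CPW+DS (d=67/6) ⇒ CDPSW; edges |CPW|=25/12, |DS|=19/12
  updated: d(CDPSW,JY)=74/5
6. join CDPSW+JY (d=74/5) ⇒ CDJPSWY; edges |CDPSW|=109/60, |JY|=32/5
final tree: (((C:7/2,(P:1/2,W:1/2):3):25/12,(D:4,S:4):19/12):109/60,(J:1,Y:1):32/5)
total length: 1763/60

(((C:7/2,(P:1/2,W:1/2):3):25/12,(D:4,S:4):19/12):109/60,(J:1,Y:1):32/5)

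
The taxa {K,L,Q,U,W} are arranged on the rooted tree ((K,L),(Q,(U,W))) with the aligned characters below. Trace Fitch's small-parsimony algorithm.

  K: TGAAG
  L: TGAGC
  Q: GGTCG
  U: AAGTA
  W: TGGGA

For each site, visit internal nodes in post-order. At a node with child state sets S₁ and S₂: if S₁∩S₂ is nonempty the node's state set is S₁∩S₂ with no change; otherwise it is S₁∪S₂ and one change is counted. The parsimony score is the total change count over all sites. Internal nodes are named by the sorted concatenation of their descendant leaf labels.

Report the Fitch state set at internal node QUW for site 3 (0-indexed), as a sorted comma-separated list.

KL@0: {T} ∩ {T} = {T} (intersection, +0)
UW@0: {A} ∪ {T} = {A,T} (union, +1)
QUW@0: {G} ∪ {A,T} = {A,G,T} (union, +1)
KLQUW@0: {T} ∩ {A,G,T} = {T} (intersection, +0)
KL@1: {G} ∩ {G} = {G} (intersection, +0)
UW@1: {A} ∪ {G} = {A,G} (union, +1)
QUW@1: {G} ∩ {A,G} = {G} (intersection, +0)
KLQUW@1: {G} ∩ {G} = {G} (intersection, +0)
KL@2: {A} ∩ {A} = {A} (intersection, +0)
UW@2: {G} ∩ {G} = {G} (intersection, +0)
QUW@2: {T} ∪ {G} = {G,T} (union, +1)
KLQUW@2: {A} ∪ {G,T} = {A,G,T} (union, +1)
KL@3: {A} ∪ {G} = {A,G} (union, +1)
UW@3: {T} ∪ {G} = {G,T} (union, +1)
QUW@3: {C} ∪ {G,T} = {C,G,T} (union, +1)
KLQUW@3: {A,G} ∩ {C,G,T} = {G} (intersection, +0)
KL@4: {G} ∪ {C} = {C,G} (union, +1)
UW@4: {A} ∩ {A} = {A} (intersection, +0)
QUW@4: {G} ∪ {A} = {A,G} (union, +1)
KLQUW@4: {C,G} ∩ {A,G} = {G} (intersection, +0)
per-site changes: [2, 1, 2, 3, 2]; total = 10

C,G,T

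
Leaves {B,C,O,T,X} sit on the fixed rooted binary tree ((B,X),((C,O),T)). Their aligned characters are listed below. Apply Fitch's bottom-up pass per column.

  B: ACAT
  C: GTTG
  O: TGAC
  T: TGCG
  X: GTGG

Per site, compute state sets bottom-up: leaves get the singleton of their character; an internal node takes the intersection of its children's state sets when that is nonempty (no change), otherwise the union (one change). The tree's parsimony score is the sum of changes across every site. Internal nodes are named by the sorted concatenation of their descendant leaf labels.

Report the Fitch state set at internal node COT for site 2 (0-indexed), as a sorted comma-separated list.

BX@0: {A} ∪ {G} = {A,G} (union, +1)
CO@0: {G} ∪ {T} = {G,T} (union, +1)
COT@0: {G,T} ∩ {T} = {T} (intersection, +0)
BCOTX@0: {A,G} ∪ {T} = {A,G,T} (union, +1)
BX@1: {C} ∪ {T} = {C,T} (union, +1)
CO@1: {T} ∪ {G} = {G,T} (union, +1)
COT@1: {G,T} ∩ {G} = {G} (intersection, +0)
BCOTX@1: {C,T} ∪ {G} = {C,G,T} (union, +1)
BX@2: {A} ∪ {G} = {A,G} (union, +1)
CO@2: {T} ∪ {A} = {A,T} (union, +1)
COT@2: {A,T} ∪ {C} = {A,C,T} (union, +1)
BCOTX@2: {A,G} ∩ {A,C,T} = {A} (intersection, +0)
BX@3: {T} ∪ {G} = {G,T} (union, +1)
CO@3: {G} ∪ {C} = {C,G} (union, +1)
COT@3: {C,G} ∩ {G} = {G} (intersection, +0)
BCOTX@3: {G,T} ∩ {G} = {G} (intersection, +0)
per-site changes: [3, 3, 3, 2]; total = 11

A,C,T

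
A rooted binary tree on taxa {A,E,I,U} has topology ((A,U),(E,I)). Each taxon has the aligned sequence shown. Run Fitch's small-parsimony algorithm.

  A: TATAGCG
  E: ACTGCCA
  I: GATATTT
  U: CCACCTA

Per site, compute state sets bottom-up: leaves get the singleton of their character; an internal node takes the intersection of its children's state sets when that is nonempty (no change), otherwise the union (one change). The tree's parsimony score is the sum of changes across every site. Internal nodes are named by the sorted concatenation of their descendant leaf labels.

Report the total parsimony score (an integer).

14

AU@0: {T} ∪ {C} = {C,T} (union, +1)
EI@0: {A} ∪ {G} = {A,G} (union, +1)
AEIU@0: {C,T} ∪ {A,G} = {A,C,G,T} (union, +1)
AU@1: {A} ∪ {C} = {A,C} (union, +1)
EI@1: {C} ∪ {A} = {A,C} (union, +1)
AEIU@1: {A,C} ∩ {A,C} = {A,C} (intersection, +0)
AU@2: {T} ∪ {A} = {A,T} (union, +1)
EI@2: {T} ∩ {T} = {T} (intersection, +0)
AEIU@2: {A,T} ∩ {T} = {T} (intersection, +0)
AU@3: {A} ∪ {C} = {A,C} (union, +1)
EI@3: {G} ∪ {A} = {A,G} (union, +1)
AEIU@3: {A,C} ∩ {A,G} = {A} (intersection, +0)
AU@4: {G} ∪ {C} = {C,G} (union, +1)
EI@4: {C} ∪ {T} = {C,T} (union, +1)
AEIU@4: {C,G} ∩ {C,T} = {C} (intersection, +0)
AU@5: {C} ∪ {T} = {C,T} (union, +1)
EI@5: {C} ∪ {T} = {C,T} (union, +1)
AEIU@5: {C,T} ∩ {C,T} = {C,T} (intersection, +0)
AU@6: {G} ∪ {A} = {A,G} (union, +1)
EI@6: {A} ∪ {T} = {A,T} (union, +1)
AEIU@6: {A,G} ∩ {A,T} = {A} (intersection, +0)
per-site changes: [3, 2, 1, 2, 2, 2, 2]; total = 14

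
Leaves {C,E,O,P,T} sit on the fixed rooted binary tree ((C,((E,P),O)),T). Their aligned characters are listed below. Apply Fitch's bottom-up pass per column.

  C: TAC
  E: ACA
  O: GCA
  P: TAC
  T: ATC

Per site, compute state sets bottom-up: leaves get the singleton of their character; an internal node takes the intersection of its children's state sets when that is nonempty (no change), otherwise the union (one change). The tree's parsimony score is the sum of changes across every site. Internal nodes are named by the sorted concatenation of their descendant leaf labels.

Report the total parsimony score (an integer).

8

[col 0] EP: children E:{A}, P:{T} ∪→ {A,T}; cost 1
[col 0] EOP: children EP:{A,T}, O:{G} ∪→ {A,G,T}; cost 1
[col 0] CEOP: children C:{T}, EOP:{A,G,T} ∩→ {T}; cost 0
[col 0] CEOPT: children CEOP:{T}, T:{A} ∪→ {A,T}; cost 1
[col 1] EP: children E:{C}, P:{A} ∪→ {A,C}; cost 1
[col 1] EOP: children EP:{A,C}, O:{C} ∩→ {C}; cost 0
[col 1] CEOP: children C:{A}, EOP:{C} ∪→ {A,C}; cost 1
[col 1] CEOPT: children CEOP:{A,C}, T:{T} ∪→ {A,C,T}; cost 1
[col 2] EP: children E:{A}, P:{C} ∪→ {A,C}; cost 1
[col 2] EOP: children EP:{A,C}, O:{A} ∩→ {A}; cost 0
[col 2] CEOP: children C:{C}, EOP:{A} ∪→ {A,C}; cost 1
[col 2] CEOPT: children CEOP:{A,C}, T:{C} ∩→ {C}; cost 0
per-site changes: [3, 3, 2]; total = 8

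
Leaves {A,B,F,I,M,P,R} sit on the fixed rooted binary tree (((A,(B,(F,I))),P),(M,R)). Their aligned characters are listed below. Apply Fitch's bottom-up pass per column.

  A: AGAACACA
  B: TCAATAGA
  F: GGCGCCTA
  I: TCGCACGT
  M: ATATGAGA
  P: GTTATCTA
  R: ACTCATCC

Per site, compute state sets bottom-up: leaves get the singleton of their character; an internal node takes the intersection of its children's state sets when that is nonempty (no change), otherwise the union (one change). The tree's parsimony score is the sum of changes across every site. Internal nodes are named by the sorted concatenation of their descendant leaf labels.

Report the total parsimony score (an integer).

29

site 0, node FI: F={G} ∪ I={T} → {G,T} (+1)
site 0, node BFI: B={T} ∩ FI={G,T} → {T} (+0)
site 0, node ABFI: A={A} ∪ BFI={T} → {A,T} (+1)
site 0, node ABFIP: ABFI={A,T} ∪ P={G} → {A,G,T} (+1)
site 0, node MR: M={A} ∩ R={A} → {A} (+0)
site 0, node ABFIMPR: ABFIP={A,G,T} ∩ MR={A} → {A} (+0)
site 1, node FI: F={G} ∪ I={C} → {C,G} (+1)
site 1, node BFI: B={C} ∩ FI={C,G} → {C} (+0)
site 1, node ABFI: A={G} ∪ BFI={C} → {C,G} (+1)
site 1, node ABFIP: ABFI={C,G} ∪ P={T} → {C,G,T} (+1)
site 1, node MR: M={T} ∪ R={C} → {C,T} (+1)
site 1, node ABFIMPR: ABFIP={C,G,T} ∩ MR={C,T} → {C,T} (+0)
site 2, node FI: F={C} ∪ I={G} → {C,G} (+1)
site 2, node BFI: B={A} ∪ FI={C,G} → {A,C,G} (+1)
site 2, node ABFI: A={A} ∩ BFI={A,C,G} → {A} (+0)
site 2, node ABFIP: ABFI={A} ∪ P={T} → {A,T} (+1)
site 2, node MR: M={A} ∪ R={T} → {A,T} (+1)
site 2, node ABFIMPR: ABFIP={A,T} ∩ MR={A,T} → {A,T} (+0)
site 3, node FI: F={G} ∪ I={C} → {C,G} (+1)
site 3, node BFI: B={A} ∪ FI={C,G} → {A,C,G} (+1)
site 3, node ABFI: A={A} ∩ BFI={A,C,G} → {A} (+0)
site 3, node ABFIP: ABFI={A} ∩ P={A} → {A} (+0)
site 3, node MR: M={T} ∪ R={C} → {C,T} (+1)
site 3, node ABFIMPR: ABFIP={A} ∪ MR={C,T} → {A,C,T} (+1)
site 4, node FI: F={C} ∪ I={A} → {A,C} (+1)
site 4, node BFI: B={T} ∪ FI={A,C} → {A,C,T} (+1)
site 4, node ABFI: A={C} ∩ BFI={A,C,T} → {C} (+0)
site 4, node ABFIP: ABFI={C} ∪ P={T} → {C,T} (+1)
site 4, node MR: M={G} ∪ R={A} → {A,G} (+1)
site 4, node ABFIMPR: ABFIP={C,T} ∪ MR={A,G} → {A,C,G,T} (+1)
site 5, node FI: F={C} ∩ I={C} → {C} (+0)
site 5, node BFI: B={A} ∪ FI={C} → {A,C} (+1)
site 5, node ABFI: A={A} ∩ BFI={A,C} → {A} (+0)
site 5, node ABFIP: ABFI={A} ∪ P={C} → {A,C} (+1)
site 5, node MR: M={A} ∪ R={T} → {A,T} (+1)
site 5, node ABFIMPR: ABFIP={A,C} ∩ MR={A,T} → {A} (+0)
site 6, node FI: F={T} ∪ I={G} → {G,T} (+1)
site 6, node BFI: B={G} ∩ FI={G,T} → {G} (+0)
site 6, node ABFI: A={C} ∪ BFI={G} → {C,G} (+1)
site 6, node ABFIP: ABFI={C,G} ∪ P={T} → {C,G,T} (+1)
site 6, node MR: M={G} ∪ R={C} → {C,G} (+1)
site 6, node ABFIMPR: ABFIP={C,G,T} ∩ MR={C,G} → {C,G} (+0)
site 7, node FI: F={A} ∪ I={T} → {A,T} (+1)
site 7, node BFI: B={A} ∩ FI={A,T} → {A} (+0)
site 7, node ABFI: A={A} ∩ BFI={A} → {A} (+0)
site 7, node ABFIP: ABFI={A} ∩ P={A} → {A} (+0)
site 7, node MR: M={A} ∪ R={C} → {A,C} (+1)
site 7, node ABFIMPR: ABFIP={A} ∩ MR={A,C} → {A} (+0)
per-site changes: [3, 4, 4, 4, 5, 3, 4, 2]; total = 29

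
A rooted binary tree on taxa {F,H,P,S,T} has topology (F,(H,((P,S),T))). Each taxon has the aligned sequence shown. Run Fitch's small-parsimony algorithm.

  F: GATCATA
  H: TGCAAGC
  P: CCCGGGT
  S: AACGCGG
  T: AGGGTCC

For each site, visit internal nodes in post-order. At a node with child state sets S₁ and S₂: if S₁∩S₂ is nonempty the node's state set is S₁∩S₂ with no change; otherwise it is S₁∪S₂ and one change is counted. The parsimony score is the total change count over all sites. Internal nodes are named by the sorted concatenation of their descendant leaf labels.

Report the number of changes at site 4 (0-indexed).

PS@0: {C} ∪ {A} = {A,C} (union, +1)
PST@0: {A,C} ∩ {A} = {A} (intersection, +0)
HPST@0: {T} ∪ {A} = {A,T} (union, +1)
FHPST@0: {G} ∪ {A,T} = {A,G,T} (union, +1)
PS@1: {C} ∪ {A} = {A,C} (union, +1)
PST@1: {A,C} ∪ {G} = {A,C,G} (union, +1)
HPST@1: {G} ∩ {A,C,G} = {G} (intersection, +0)
FHPST@1: {A} ∪ {G} = {A,G} (union, +1)
PS@2: {C} ∩ {C} = {C} (intersection, +0)
PST@2: {C} ∪ {G} = {C,G} (union, +1)
HPST@2: {C} ∩ {C,G} = {C} (intersection, +0)
FHPST@2: {T} ∪ {C} = {C,T} (union, +1)
PS@3: {G} ∩ {G} = {G} (intersection, +0)
PST@3: {G} ∩ {G} = {G} (intersection, +0)
HPST@3: {A} ∪ {G} = {A,G} (union, +1)
FHPST@3: {C} ∪ {A,G} = {A,C,G} (union, +1)
PS@4: {G} ∪ {C} = {C,G} (union, +1)
PST@4: {C,G} ∪ {T} = {C,G,T} (union, +1)
HPST@4: {A} ∪ {C,G,T} = {A,C,G,T} (union, +1)
FHPST@4: {A} ∩ {A,C,G,T} = {A} (intersection, +0)
PS@5: {G} ∩ {G} = {G} (intersection, +0)
PST@5: {G} ∪ {C} = {C,G} (union, +1)
HPST@5: {G} ∩ {C,G} = {G} (intersection, +0)
FHPST@5: {T} ∪ {G} = {G,T} (union, +1)
PS@6: {T} ∪ {G} = {G,T} (union, +1)
PST@6: {G,T} ∪ {C} = {C,G,T} (union, +1)
HPST@6: {C} ∩ {C,G,T} = {C} (intersection, +0)
FHPST@6: {A} ∪ {C} = {A,C} (union, +1)
per-site changes: [3, 3, 2, 2, 3, 2, 3]; total = 18

3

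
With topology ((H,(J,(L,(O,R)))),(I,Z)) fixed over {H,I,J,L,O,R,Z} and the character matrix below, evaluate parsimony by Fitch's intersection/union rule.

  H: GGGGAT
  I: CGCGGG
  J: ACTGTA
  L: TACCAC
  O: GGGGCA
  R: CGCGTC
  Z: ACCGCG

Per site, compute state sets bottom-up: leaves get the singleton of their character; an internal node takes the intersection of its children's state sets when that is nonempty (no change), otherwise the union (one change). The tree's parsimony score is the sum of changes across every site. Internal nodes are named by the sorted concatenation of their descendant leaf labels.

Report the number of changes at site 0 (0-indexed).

[col 0] OR: children O:{G}, R:{C} ∪→ {C,G}; cost 1
[col 0] LOR: children L:{T}, OR:{C,G} ∪→ {C,G,T}; cost 1
[col 0] JLOR: children J:{A}, LOR:{C,G,T} ∪→ {A,C,G,T}; cost 1
[col 0] HJLOR: children H:{G}, JLOR:{A,C,G,T} ∩→ {G}; cost 0
[col 0] IZ: children I:{C}, Z:{A} ∪→ {A,C}; cost 1
[col 0] HIJLORZ: children HJLOR:{G}, IZ:{A,C} ∪→ {A,C,G}; cost 1
[col 1] OR: children O:{G}, R:{G} ∩→ {G}; cost 0
[col 1] LOR: children L:{A}, OR:{G} ∪→ {A,G}; cost 1
[col 1] JLOR: children J:{C}, LOR:{A,G} ∪→ {A,C,G}; cost 1
[col 1] HJLOR: children H:{G}, JLOR:{A,C,G} ∩→ {G}; cost 0
[col 1] IZ: children I:{G}, Z:{C} ∪→ {C,G}; cost 1
[col 1] HIJLORZ: children HJLOR:{G}, IZ:{C,G} ∩→ {G}; cost 0
[col 2] OR: children O:{G}, R:{C} ∪→ {C,G}; cost 1
[col 2] LOR: children L:{C}, OR:{C,G} ∩→ {C}; cost 0
[col 2] JLOR: children J:{T}, LOR:{C} ∪→ {C,T}; cost 1
[col 2] HJLOR: children H:{G}, JLOR:{C,T} ∪→ {C,G,T}; cost 1
[col 2] IZ: children I:{C}, Z:{C} ∩→ {C}; cost 0
[col 2] HIJLORZ: children HJLOR:{C,G,T}, IZ:{C} ∩→ {C}; cost 0
[col 3] OR: children O:{G}, R:{G} ∩→ {G}; cost 0
[col 3] LOR: children L:{C}, OR:{G} ∪→ {C,G}; cost 1
[col 3] JLOR: children J:{G}, LOR:{C,G} ∩→ {G}; cost 0
[col 3] HJLOR: children H:{G}, JLOR:{G} ∩→ {G}; cost 0
[col 3] IZ: children I:{G}, Z:{G} ∩→ {G}; cost 0
[col 3] HIJLORZ: children HJLOR:{G}, IZ:{G} ∩→ {G}; cost 0
[col 4] OR: children O:{C}, R:{T} ∪→ {C,T}; cost 1
[col 4] LOR: children L:{A}, OR:{C,T} ∪→ {A,C,T}; cost 1
[col 4] JLOR: children J:{T}, LOR:{A,C,T} ∩→ {T}; cost 0
[col 4] HJLOR: children H:{A}, JLOR:{T} ∪→ {A,T}; cost 1
[col 4] IZ: children I:{G}, Z:{C} ∪→ {C,G}; cost 1
[col 4] HIJLORZ: children HJLOR:{A,T}, IZ:{C,G} ∪→ {A,C,G,T}; cost 1
[col 5] OR: children O:{A}, R:{C} ∪→ {A,C}; cost 1
[col 5] LOR: children L:{C}, OR:{A,C} ∩→ {C}; cost 0
[col 5] JLOR: children J:{A}, LOR:{C} ∪→ {A,C}; cost 1
[col 5] HJLOR: children H:{T}, JLOR:{A,C} ∪→ {A,C,T}; cost 1
[col 5] IZ: children I:{G}, Z:{G} ∩→ {G}; cost 0
[col 5] HIJLORZ: children HJLOR:{A,C,T}, IZ:{G} ∪→ {A,C,G,T}; cost 1
per-site changes: [5, 3, 3, 1, 5, 4]; total = 21

5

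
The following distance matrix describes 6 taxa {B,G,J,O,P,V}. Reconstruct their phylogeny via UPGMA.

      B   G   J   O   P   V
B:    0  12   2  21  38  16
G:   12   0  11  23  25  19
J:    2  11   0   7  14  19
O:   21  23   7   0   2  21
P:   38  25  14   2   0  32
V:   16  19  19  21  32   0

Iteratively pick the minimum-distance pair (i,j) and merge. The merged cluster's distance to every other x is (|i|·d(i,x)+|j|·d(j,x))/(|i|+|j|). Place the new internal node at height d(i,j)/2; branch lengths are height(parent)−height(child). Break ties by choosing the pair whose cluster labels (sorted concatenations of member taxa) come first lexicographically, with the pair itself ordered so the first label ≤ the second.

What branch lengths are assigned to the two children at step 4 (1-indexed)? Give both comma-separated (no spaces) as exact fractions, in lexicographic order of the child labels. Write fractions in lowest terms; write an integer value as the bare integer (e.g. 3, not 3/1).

step 1: merge (B,J) at d=2; branch lengths B→1, J→1; new cluster BJ
  updated: d(BJ,G)=23/2, d(BJ,O)=14, d(BJ,P)=26, d(BJ,V)=35/2
step 2: merge (O,P) at d=2; branch lengths O→1, P→1; new cluster OP
  updated: d(BJ,OP)=20, d(G,OP)=24, d(OP,V)=53/2
step 3: merge (BJ,G) at d=23/2; branch lengths BJ→19/4, G→23/4; new cluster BGJ
  updated: d(BGJ,OP)=64/3, d(BGJ,V)=18
step 4: merge (BGJ,V) at d=18; branch lengths BGJ→13/4, V→9; new cluster BGJV
  updated: d(BGJV,OP)=181/8
step 5: merge (BGJV,OP) at d=181/8; branch lengths BGJV→37/16, OP→165/16; new cluster BGJOPV
final tree: ((((B:1,J:1):19/4,G:23/4):13/4,V:9):37/16,(O:1,P:1):165/16)
total length: 315/8

13/4,9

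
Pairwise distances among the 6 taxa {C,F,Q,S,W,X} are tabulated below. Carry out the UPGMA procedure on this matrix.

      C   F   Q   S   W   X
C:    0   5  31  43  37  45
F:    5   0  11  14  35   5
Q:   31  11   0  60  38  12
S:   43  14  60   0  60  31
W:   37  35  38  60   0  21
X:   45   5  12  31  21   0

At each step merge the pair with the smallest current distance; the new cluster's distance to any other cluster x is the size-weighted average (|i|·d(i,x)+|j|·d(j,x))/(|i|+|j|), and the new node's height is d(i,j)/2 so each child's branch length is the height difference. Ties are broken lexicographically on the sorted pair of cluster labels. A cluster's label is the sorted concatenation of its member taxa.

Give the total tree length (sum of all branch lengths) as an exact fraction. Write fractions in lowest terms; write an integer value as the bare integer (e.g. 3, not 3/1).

1. join C+F (d=5) ⇒ CF; edges |C|=5/2, |F|=5/2
  updated: d(CF,Q)=21, d(CF,S)=57/2, d(CF,W)=36, d(CF,X)=25
2. join Q+X (d=12) ⇒ QX; edges |Q|=6, |X|=6
  updated: d(CF,QX)=23, d(QX,S)=91/2, d(QX,W)=59/2
3. join CF+QX (d=23) ⇒ CFQX; edges |CF|=9, |QX|=11/2
  updated: d(CFQX,S)=37, d(CFQX,W)=131/4
4. join CFQX+W (d=131/4) ⇒ CFQWX; edges |CFQX|=39/8, |W|=131/8
  updated: d(CFQWX,S)=208/5
5. join CFQWX+S (d=208/5) ⇒ CFQSWX; edges |CFQWX|=177/40, |S|=104/5
final tree: ((((C:5/2,F:5/2):9,(Q:6,X:6):11/2):39/8,W:131/8):177/40,S:104/5)
total length: 3119/40

3119/40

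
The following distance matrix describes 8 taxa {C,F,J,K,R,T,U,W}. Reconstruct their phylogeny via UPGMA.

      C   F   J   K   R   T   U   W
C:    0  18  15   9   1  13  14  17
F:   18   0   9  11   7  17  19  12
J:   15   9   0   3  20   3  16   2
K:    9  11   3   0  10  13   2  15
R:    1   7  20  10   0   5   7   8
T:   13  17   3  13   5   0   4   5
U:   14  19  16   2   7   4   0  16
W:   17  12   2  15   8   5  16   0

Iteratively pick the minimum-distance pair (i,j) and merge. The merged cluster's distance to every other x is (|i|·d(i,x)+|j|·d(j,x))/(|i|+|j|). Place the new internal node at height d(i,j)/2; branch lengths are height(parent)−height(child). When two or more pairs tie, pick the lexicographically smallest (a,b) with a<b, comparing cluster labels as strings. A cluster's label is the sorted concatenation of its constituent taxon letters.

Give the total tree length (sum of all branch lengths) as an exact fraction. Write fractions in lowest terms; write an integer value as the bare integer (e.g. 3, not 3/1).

4843/168

1. join C+R (d=1) ⇒ CR; edges |C|=1/2, |R|=1/2
  updated: d(CR,F)=25/2, d(CR,J)=35/2, d(CR,K)=19/2, d(CR,T)=9, d(CR,U)=21/2, d(CR,W)=25/2
2. join J+W (d=2) ⇒ JW; edges |J|=1, |W|=1
  updated: d(CR,JW)=15, d(F,JW)=21/2, d(JW,K)=9, d(JW,T)=4, d(JW,U)=16
3. join K+U (d=2) ⇒ KU; edges |K|=1, |U|=1
  updated: d(CR,KU)=10, d(F,KU)=15, d(JW,KU)=25/2, d(KU,T)=17/2
4. join JW+T (d=4) ⇒ JTW; edges |JW|=1, |T|=2
  updated: d(CR,JTW)=13, d(F,JTW)=38/3, d(JTW,KU)=67/6
5. join CR+KU (d=10) ⇒ CKRU; edges |CR|=9/2, |KU|=4
  updated: d(CKRU,F)=55/4, d(CKRU,JTW)=145/12
6. join CKRU+JTW (d=145/12) ⇒ CJKRTUW; edges |CKRU|=25/24, |JTW|=97/24
  updated: d(CJKRTUW,F)=93/7
7. join CJKRTUW+F (d=93/7) ⇒ CFJKRTUW; edges |CJKRTUW|=101/168, |F|=93/14
final tree: ((((C:1/2,R:1/2):9/2,(K:1,U:1):4):25/24,((J:1,W:1):1,T:2):97/24):101/168,F:93/14)
total length: 4843/168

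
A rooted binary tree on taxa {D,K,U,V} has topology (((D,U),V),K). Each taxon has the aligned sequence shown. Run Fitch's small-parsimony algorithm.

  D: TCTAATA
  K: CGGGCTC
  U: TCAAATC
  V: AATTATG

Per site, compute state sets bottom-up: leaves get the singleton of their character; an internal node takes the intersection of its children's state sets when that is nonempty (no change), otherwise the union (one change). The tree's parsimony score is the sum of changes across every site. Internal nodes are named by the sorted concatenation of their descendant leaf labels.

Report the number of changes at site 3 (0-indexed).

[col 0] DU: children D:{T}, U:{T} ∩→ {T}; cost 0
[col 0] DUV: children DU:{T}, V:{A} ∪→ {A,T}; cost 1
[col 0] DKUV: children DUV:{A,T}, K:{C} ∪→ {A,C,T}; cost 1
[col 1] DU: children D:{C}, U:{C} ∩→ {C}; cost 0
[col 1] DUV: children DU:{C}, V:{A} ∪→ {A,C}; cost 1
[col 1] DKUV: children DUV:{A,C}, K:{G} ∪→ {A,C,G}; cost 1
[col 2] DU: children D:{T}, U:{A} ∪→ {A,T}; cost 1
[col 2] DUV: children DU:{A,T}, V:{T} ∩→ {T}; cost 0
[col 2] DKUV: children DUV:{T}, K:{G} ∪→ {G,T}; cost 1
[col 3] DU: children D:{A}, U:{A} ∩→ {A}; cost 0
[col 3] DUV: children DU:{A}, V:{T} ∪→ {A,T}; cost 1
[col 3] DKUV: children DUV:{A,T}, K:{G} ∪→ {A,G,T}; cost 1
[col 4] DU: children D:{A}, U:{A} ∩→ {A}; cost 0
[col 4] DUV: children DU:{A}, V:{A} ∩→ {A}; cost 0
[col 4] DKUV: children DUV:{A}, K:{C} ∪→ {A,C}; cost 1
[col 5] DU: children D:{T}, U:{T} ∩→ {T}; cost 0
[col 5] DUV: children DU:{T}, V:{T} ∩→ {T}; cost 0
[col 5] DKUV: children DUV:{T}, K:{T} ∩→ {T}; cost 0
[col 6] DU: children D:{A}, U:{C} ∪→ {A,C}; cost 1
[col 6] DUV: children DU:{A,C}, V:{G} ∪→ {A,C,G}; cost 1
[col 6] DKUV: children DUV:{A,C,G}, K:{C} ∩→ {C}; cost 0
per-site changes: [2, 2, 2, 2, 1, 0, 2]; total = 11

2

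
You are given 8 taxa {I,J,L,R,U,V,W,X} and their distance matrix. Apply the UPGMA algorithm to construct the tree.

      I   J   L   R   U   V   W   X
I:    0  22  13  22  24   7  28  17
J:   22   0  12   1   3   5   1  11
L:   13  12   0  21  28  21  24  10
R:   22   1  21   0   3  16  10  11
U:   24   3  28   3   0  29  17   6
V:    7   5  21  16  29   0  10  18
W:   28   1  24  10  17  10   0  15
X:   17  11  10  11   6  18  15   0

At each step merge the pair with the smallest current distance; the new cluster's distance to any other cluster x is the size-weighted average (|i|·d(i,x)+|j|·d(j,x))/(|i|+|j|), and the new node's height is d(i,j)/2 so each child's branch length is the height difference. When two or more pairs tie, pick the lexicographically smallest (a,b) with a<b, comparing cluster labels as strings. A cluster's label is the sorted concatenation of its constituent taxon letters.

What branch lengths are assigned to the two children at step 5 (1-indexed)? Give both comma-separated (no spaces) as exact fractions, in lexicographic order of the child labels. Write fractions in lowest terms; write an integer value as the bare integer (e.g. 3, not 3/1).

5,5

iteration 1: select J,R (d=1); attach at lengths (1/2, 1/2); label the merged cluster JR
  updated: d(I,JR)=22, d(JR,L)=33/2, d(JR,U)=3, d(JR,V)=21/2, d(JR,W)=11/2, d(JR,X)=11
iteration 2: select JR,U (d=3); attach at lengths (1, 3/2); label the merged cluster JRU
  updated: d(I,JRU)=68/3, d(JRU,L)=61/3, d(JRU,V)=50/3, d(JRU,W)=28/3, d(JRU,X)=28/3
iteration 3: select I,V (d=7); attach at lengths (7/2, 7/2); label the merged cluster IV
  updated: d(IV,JRU)=59/3, d(IV,L)=17, d(IV,W)=19, d(IV,X)=35/2
iteration 4: select JRU,W (d=28/3); attach at lengths (19/6, 14/3); label the merged cluster JRUW
  updated: d(IV,JRUW)=39/2, d(JRUW,L)=85/4, d(JRUW,X)=43/4
iteration 5: select L,X (d=10); attach at lengths (5, 5); label the merged cluster LX
  updated: d(IV,LX)=69/4, d(JRUW,LX)=16
iteration 6: select JRUW,LX (d=16); attach at lengths (10/3, 3); label the merged cluster JLRUWX
  updated: d(IV,JLRUWX)=75/4
iteration 7: select IV,JLRUWX (d=75/4); attach at lengths (47/8, 11/8); label the merged cluster IJLRUVWX
final tree: ((I:7/2,V:7/2):47/8,((((J:1/2,R:1/2):1,U:3/2):19/6,W:14/3):10/3,(L:5,X:5):3):11/8)
total length: 503/12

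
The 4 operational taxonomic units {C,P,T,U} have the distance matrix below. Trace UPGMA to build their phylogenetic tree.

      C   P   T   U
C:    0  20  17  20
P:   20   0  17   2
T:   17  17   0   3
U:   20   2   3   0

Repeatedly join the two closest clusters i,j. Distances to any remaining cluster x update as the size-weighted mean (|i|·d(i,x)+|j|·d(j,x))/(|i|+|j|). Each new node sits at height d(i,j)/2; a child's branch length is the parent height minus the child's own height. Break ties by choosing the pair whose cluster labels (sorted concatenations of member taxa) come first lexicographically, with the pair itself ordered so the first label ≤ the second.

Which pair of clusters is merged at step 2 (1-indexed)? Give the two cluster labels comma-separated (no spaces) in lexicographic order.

1. join P+U (d=2) ⇒ PU; edges |P|=1, |U|=1
  updated: d(C,PU)=20, d(PU,T)=10
2. join PU+T (d=10) ⇒ PTU; edges |PU|=4, |T|=5
  updated: d(C,PTU)=19
3. join C+PTU (d=19) ⇒ CPTU; edges |C|=19/2, |PTU|=9/2
final tree: (C:19/2,((P:1,U:1):4,T:5):9/2)
total length: 25

PU,T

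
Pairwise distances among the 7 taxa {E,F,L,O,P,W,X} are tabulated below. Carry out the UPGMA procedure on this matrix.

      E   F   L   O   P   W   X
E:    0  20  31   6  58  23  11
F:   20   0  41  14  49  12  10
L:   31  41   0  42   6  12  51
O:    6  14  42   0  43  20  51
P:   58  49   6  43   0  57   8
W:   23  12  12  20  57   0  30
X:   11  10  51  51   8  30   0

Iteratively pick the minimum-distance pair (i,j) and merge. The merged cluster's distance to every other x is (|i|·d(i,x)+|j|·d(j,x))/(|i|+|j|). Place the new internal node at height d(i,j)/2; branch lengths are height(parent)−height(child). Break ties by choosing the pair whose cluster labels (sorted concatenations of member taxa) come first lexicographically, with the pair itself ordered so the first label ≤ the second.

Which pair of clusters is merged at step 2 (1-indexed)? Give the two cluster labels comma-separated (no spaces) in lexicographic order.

L,P

iteration 1: select E,O (d=6); attach at lengths (3, 3); label the merged cluster EO
  updated: d(EO,F)=17, d(EO,L)=73/2, d(EO,P)=101/2, d(EO,W)=43/2, d(EO,X)=31
iteration 2: select L,P (d=6); attach at lengths (3, 3); label the merged cluster LP
  updated: d(EO,LP)=87/2, d(F,LP)=45, d(LP,W)=69/2, d(LP,X)=59/2
iteration 3: select F,X (d=10); attach at lengths (5, 5); label the merged cluster FX
  updated: d(EO,FX)=24, d(FX,LP)=149/4, d(FX,W)=21
iteration 4: select FX,W (d=21); attach at lengths (11/2, 21/2); label the merged cluster FWX
  updated: d(EO,FWX)=139/6, d(FWX,LP)=109/3
iteration 5: select EO,FWX (d=139/6); attach at lengths (103/12, 13/12); label the merged cluster EFOWX
  updated: d(EFOWX,LP)=196/5
iteration 6: select EFOWX,LP (d=196/5); attach at lengths (481/60, 83/5); label the merged cluster EFLOPWX
final tree: (((E:3,O:3):103/12,((F:5,X:5):11/2,W:21/2):13/12):481/60,(L:3,P:3):83/5)
total length: 4337/60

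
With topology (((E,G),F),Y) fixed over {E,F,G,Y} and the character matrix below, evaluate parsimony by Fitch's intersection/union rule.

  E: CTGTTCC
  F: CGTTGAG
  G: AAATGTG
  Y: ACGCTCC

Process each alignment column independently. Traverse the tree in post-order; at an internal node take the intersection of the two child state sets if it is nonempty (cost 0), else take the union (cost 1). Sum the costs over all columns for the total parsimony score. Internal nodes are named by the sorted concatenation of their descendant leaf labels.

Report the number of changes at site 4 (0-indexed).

EG@0: {C} ∪ {A} = {A,C} (union, +1)
EFG@0: {A,C} ∩ {C} = {C} (intersection, +0)
EFGY@0: {C} ∪ {A} = {A,C} (union, +1)
EG@1: {T} ∪ {A} = {A,T} (union, +1)
EFG@1: {A,T} ∪ {G} = {A,G,T} (union, +1)
EFGY@1: {A,G,T} ∪ {C} = {A,C,G,T} (union, +1)
EG@2: {G} ∪ {A} = {A,G} (union, +1)
EFG@2: {A,G} ∪ {T} = {A,G,T} (union, +1)
EFGY@2: {A,G,T} ∩ {G} = {G} (intersection, +0)
EG@3: {T} ∩ {T} = {T} (intersection, +0)
EFG@3: {T} ∩ {T} = {T} (intersection, +0)
EFGY@3: {T} ∪ {C} = {C,T} (union, +1)
EG@4: {T} ∪ {G} = {G,T} (union, +1)
EFG@4: {G,T} ∩ {G} = {G} (intersection, +0)
EFGY@4: {G} ∪ {T} = {G,T} (union, +1)
EG@5: {C} ∪ {T} = {C,T} (union, +1)
EFG@5: {C,T} ∪ {A} = {A,C,T} (union, +1)
EFGY@5: {A,C,T} ∩ {C} = {C} (intersection, +0)
EG@6: {C} ∪ {G} = {C,G} (union, +1)
EFG@6: {C,G} ∩ {G} = {G} (intersection, +0)
EFGY@6: {G} ∪ {C} = {C,G} (union, +1)
per-site changes: [2, 3, 2, 1, 2, 2, 2]; total = 14

2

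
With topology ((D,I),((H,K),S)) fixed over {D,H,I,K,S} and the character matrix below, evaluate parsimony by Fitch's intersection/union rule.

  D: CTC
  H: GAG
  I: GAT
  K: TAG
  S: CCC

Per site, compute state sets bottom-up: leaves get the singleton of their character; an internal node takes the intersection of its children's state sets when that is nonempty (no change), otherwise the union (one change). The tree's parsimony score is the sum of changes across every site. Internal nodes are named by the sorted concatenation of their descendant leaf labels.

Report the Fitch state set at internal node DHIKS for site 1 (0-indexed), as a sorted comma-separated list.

site 0, node DI: D={C} ∪ I={G} → {C,G} (+1)
site 0, node HK: H={G} ∪ K={T} → {G,T} (+1)
site 0, node HKS: HK={G,T} ∪ S={C} → {C,G,T} (+1)
site 0, node DHIKS: DI={C,G} ∩ HKS={C,G,T} → {C,G} (+0)
site 1, node DI: D={T} ∪ I={A} → {A,T} (+1)
site 1, node HK: H={A} ∩ K={A} → {A} (+0)
site 1, node HKS: HK={A} ∪ S={C} → {A,C} (+1)
site 1, node DHIKS: DI={A,T} ∩ HKS={A,C} → {A} (+0)
site 2, node DI: D={C} ∪ I={T} → {C,T} (+1)
site 2, node HK: H={G} ∩ K={G} → {G} (+0)
site 2, node HKS: HK={G} ∪ S={C} → {C,G} (+1)
site 2, node DHIKS: DI={C,T} ∩ HKS={C,G} → {C} (+0)
per-site changes: [3, 2, 2]; total = 7

A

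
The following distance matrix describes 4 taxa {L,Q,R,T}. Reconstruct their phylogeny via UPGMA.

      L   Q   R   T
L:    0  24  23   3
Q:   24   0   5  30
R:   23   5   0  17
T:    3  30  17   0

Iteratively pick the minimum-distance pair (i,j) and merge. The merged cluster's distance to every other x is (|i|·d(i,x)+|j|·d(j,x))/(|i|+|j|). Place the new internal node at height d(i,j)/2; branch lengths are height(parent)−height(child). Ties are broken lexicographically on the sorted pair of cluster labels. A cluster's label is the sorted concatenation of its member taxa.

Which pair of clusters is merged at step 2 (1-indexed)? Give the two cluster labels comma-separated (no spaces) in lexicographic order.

Q,R

1. join L+T (d=3) ⇒ LT; edges |L|=3/2, |T|=3/2
  updated: d(LT,Q)=27, d(LT,R)=20
2. join Q+R (d=5) ⇒ QR; edges |Q|=5/2, |R|=5/2
  updated: d(LT,QR)=47/2
3. join LT+QR (d=47/2) ⇒ LQRT; edges |LT|=41/4, |QR|=37/4
final tree: ((L:3/2,T:3/2):41/4,(Q:5/2,R:5/2):37/4)
total length: 55/2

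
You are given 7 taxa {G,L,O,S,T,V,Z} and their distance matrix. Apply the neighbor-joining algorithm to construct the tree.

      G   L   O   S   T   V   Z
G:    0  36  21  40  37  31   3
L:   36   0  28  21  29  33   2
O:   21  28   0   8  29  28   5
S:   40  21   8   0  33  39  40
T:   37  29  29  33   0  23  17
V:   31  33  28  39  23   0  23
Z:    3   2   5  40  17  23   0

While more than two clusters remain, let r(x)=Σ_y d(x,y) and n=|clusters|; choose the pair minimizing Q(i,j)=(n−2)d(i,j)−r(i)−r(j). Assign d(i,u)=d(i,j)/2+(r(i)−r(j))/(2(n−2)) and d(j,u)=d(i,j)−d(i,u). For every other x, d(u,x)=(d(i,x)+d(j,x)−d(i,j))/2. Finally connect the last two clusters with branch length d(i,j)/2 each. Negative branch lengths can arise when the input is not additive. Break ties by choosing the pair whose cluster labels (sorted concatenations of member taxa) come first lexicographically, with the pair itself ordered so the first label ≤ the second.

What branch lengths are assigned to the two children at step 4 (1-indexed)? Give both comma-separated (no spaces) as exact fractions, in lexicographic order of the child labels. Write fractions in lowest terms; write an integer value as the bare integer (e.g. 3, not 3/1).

1. join O+S (d=8, Q=-260) ⇒ OS; edges |O|=-11/5, |S|=51/5
  updated: d(G,OS)=53/2, d(L,OS)=41/2, d(OS,T)=27, d(OS,V)=59/2, d(OS,Z)=37/2
2. join G+Z (d=3, Q=-185) ⇒ GZ; edges |G|=41/4, |Z|=-29/4
  updated: d(GZ,L)=35/2, d(GZ,OS)=21, d(GZ,T)=51/2, d(GZ,V)=51/2
3. join T+V (d=23, Q=-293/2) ⇒ TV; edges |T|=125/12, |V|=151/12
  updated: d(GZ,TV)=14, d(L,TV)=39/2, d(OS,TV)=67/4
4. join GZ+L (d=35/2, Q=-75) ⇒ GLZ; edges |GZ|=15/2, |L|=10
  updated: d(GLZ,OS)=12, d(GLZ,TV)=8
5. join GLZ+OS (d=12, Q=-147/4) ⇒ GLOSZ; edges |GLZ|=13/8, |OS|=83/8
  updated: d(GLOSZ,TV)=51/8
6. join GLOSZ+TV (d=51/8) ⇒ GLOSTVZ; edges |GLOSZ|=51/16, |TV|=51/16
final tree: ((((G:41/4,Z:-29/4):15/2,L:10):13/8,(O:-11/5,S:51/5):83/8):51/16,(T:125/12,V:151/12):51/16)
total length: 559/8

15/2,10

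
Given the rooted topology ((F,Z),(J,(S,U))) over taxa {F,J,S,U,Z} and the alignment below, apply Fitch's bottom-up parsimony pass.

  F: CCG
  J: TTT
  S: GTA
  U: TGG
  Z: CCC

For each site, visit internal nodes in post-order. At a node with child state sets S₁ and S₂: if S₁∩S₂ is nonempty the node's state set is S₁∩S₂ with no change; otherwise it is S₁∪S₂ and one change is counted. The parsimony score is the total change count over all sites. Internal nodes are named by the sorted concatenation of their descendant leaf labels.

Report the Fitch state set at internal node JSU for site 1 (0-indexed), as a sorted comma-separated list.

FZ@0: {C} ∩ {C} = {C} (intersection, +0)
SU@0: {G} ∪ {T} = {G,T} (union, +1)
JSU@0: {T} ∩ {G,T} = {T} (intersection, +0)
FJSUZ@0: {C} ∪ {T} = {C,T} (union, +1)
FZ@1: {C} ∩ {C} = {C} (intersection, +0)
SU@1: {T} ∪ {G} = {G,T} (union, +1)
JSU@1: {T} ∩ {G,T} = {T} (intersection, +0)
FJSUZ@1: {C} ∪ {T} = {C,T} (union, +1)
FZ@2: {G} ∪ {C} = {C,G} (union, +1)
SU@2: {A} ∪ {G} = {A,G} (union, +1)
JSU@2: {T} ∪ {A,G} = {A,G,T} (union, +1)
FJSUZ@2: {C,G} ∩ {A,G,T} = {G} (intersection, +0)
per-site changes: [2, 2, 3]; total = 7

T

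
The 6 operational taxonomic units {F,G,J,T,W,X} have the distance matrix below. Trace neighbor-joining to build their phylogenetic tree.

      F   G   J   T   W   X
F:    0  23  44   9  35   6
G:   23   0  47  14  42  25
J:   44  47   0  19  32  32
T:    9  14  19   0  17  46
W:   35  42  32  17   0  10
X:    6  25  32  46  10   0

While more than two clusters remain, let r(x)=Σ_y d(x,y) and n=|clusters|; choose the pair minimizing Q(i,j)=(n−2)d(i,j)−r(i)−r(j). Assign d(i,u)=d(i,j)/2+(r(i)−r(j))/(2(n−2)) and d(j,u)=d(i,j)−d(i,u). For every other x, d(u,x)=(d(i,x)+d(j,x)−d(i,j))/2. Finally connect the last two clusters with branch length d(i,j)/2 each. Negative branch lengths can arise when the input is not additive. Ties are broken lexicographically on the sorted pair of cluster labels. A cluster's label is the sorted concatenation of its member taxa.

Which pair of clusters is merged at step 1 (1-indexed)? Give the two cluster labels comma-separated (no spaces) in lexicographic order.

1. join W+X (d=10, Q=-215) ⇒ WX; edges |W|=57/8, |X|=23/8
  updated: d(F,WX)=31/2, d(G,WX)=57/2, d(J,WX)=27, d(T,WX)=53/2
2. join J+WX (d=27, Q=-307/2) ⇒ JWX; edges |J|=241/12, |WX|=83/12
  updated: d(F,JWX)=65/4, d(G,JWX)=97/4, d(JWX,T)=37/4
3. join F+JWX (d=65/4, Q=-131/2) ⇒ FJWX; edges |F|=31/4, |JWX|=17/2
  updated: d(FJWX,G)=31/2, d(FJWX,T)=1
4. join FJWX+G (d=31/2, Q=-61/2) ⇒ FGJWX; edges |FJWX|=5/4, |G|=57/4
  updated: d(FGJWX,T)=-1/4
5. join FGJWX+T (d=-1/4) ⇒ FGJTWX; edges |FGJWX|=-1/8, |T|=-1/8
final tree: (((F:31/4,(J:241/12,(W:57/8,X:23/8):83/12):17/2):5/4,G:57/4):-1/8,T:-1/8)
total length: 137/2

W,X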